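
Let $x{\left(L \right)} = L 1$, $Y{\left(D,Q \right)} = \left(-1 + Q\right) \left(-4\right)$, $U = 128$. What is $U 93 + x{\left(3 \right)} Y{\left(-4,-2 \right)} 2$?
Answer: $11976$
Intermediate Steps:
$Y{\left(D,Q \right)} = 4 - 4 Q$
$x{\left(L \right)} = L$
$U 93 + x{\left(3 \right)} Y{\left(-4,-2 \right)} 2 = 128 \cdot 93 + 3 \left(4 - -8\right) 2 = 11904 + 3 \left(4 + 8\right) 2 = 11904 + 3 \cdot 12 \cdot 2 = 11904 + 36 \cdot 2 = 11904 + 72 = 11976$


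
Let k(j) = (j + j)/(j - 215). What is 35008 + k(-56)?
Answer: 9487280/271 ≈ 35008.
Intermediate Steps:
k(j) = 2*j/(-215 + j) (k(j) = (2*j)/(-215 + j) = 2*j/(-215 + j))
35008 + k(-56) = 35008 + 2*(-56)/(-215 - 56) = 35008 + 2*(-56)/(-271) = 35008 + 2*(-56)*(-1/271) = 35008 + 112/271 = 9487280/271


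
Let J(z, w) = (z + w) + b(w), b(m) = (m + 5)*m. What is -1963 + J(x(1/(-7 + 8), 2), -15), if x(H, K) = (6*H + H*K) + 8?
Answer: -1812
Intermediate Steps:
b(m) = m*(5 + m) (b(m) = (5 + m)*m = m*(5 + m))
x(H, K) = 8 + 6*H + H*K
J(z, w) = w + z + w*(5 + w) (J(z, w) = (z + w) + w*(5 + w) = (w + z) + w*(5 + w) = w + z + w*(5 + w))
-1963 + J(x(1/(-7 + 8), 2), -15) = -1963 + (-15 + (8 + 6/(-7 + 8) + 2/(-7 + 8)) - 15*(5 - 15)) = -1963 + (-15 + (8 + 6/1 + 2/1) - 15*(-10)) = -1963 + (-15 + (8 + 6*1 + 1*2) + 150) = -1963 + (-15 + (8 + 6 + 2) + 150) = -1963 + (-15 + 16 + 150) = -1963 + 151 = -1812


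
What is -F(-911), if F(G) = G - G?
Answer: 0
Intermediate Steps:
F(G) = 0
-F(-911) = -0 = -1*0 = 0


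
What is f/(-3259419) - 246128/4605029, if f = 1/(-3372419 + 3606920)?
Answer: -188124740812588661/3519794119475427651 ≈ -0.053448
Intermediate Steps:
f = 1/234501 ≈ 4.2644e-6
f/(-3259419) - 246128/4605029 = (1/234501)/(-3259419) - 246128/4605029 = (1/234501)*(-1/3259419) - 246128*1/4605029 = -1/764337014919 - 246128/4605029 = -188124740812588661/3519794119475427651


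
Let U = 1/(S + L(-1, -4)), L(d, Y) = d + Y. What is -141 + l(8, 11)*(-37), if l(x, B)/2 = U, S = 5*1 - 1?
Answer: -67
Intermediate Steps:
L(d, Y) = Y + d
S = 4 (S = 5 - 1 = 4)
U = -1 (U = 1/(4 + (-4 - 1)) = 1/(4 - 5) = 1/(-1) = -1)
l(x, B) = -2 (l(x, B) = 2*(-1) = -2)
-141 + l(8, 11)*(-37) = -141 - 2*(-37) = -141 + 74 = -67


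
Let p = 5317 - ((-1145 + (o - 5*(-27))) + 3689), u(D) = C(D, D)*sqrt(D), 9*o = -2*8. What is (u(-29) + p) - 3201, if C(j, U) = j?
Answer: -5051/9 - 29*I*sqrt(29) ≈ -561.22 - 156.17*I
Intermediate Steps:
o = -16/9 (o = (-2*8)/9 = (1/9)*(-16) = -16/9 ≈ -1.7778)
u(D) = D**(3/2) (u(D) = D*sqrt(D) = D**(3/2))
p = 23758/9 (p = 5317 - ((-1145 + (-16/9 - 5*(-27))) + 3689) = 5317 - ((-1145 + (-16/9 + 135)) + 3689) = 5317 - ((-1145 + 1199/9) + 3689) = 5317 - (-9106/9 + 3689) = 5317 - 1*24095/9 = 5317 - 24095/9 = 23758/9 ≈ 2639.8)
(u(-29) + p) - 3201 = ((-29)**(3/2) + 23758/9) - 3201 = (-29*I*sqrt(29) + 23758/9) - 3201 = (23758/9 - 29*I*sqrt(29)) - 3201 = -5051/9 - 29*I*sqrt(29)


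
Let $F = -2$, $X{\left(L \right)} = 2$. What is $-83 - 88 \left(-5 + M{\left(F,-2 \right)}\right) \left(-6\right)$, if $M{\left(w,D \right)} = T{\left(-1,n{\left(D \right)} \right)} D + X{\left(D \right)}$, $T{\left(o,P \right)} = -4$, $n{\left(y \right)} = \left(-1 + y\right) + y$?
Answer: $2557$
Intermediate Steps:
$n{\left(y \right)} = -1 + 2 y$
$M{\left(w,D \right)} = 2 - 4 D$ ($M{\left(w,D \right)} = - 4 D + 2 = 2 - 4 D$)
$-83 - 88 \left(-5 + M{\left(F,-2 \right)}\right) \left(-6\right) = -83 - 88 \left(-5 + \left(2 - -8\right)\right) \left(-6\right) = -83 - 88 \left(-5 + \left(2 + 8\right)\right) \left(-6\right) = -83 - 88 \left(-5 + 10\right) \left(-6\right) = -83 - 88 \cdot 5 \left(-6\right) = -83 - -2640 = -83 + 2640 = 2557$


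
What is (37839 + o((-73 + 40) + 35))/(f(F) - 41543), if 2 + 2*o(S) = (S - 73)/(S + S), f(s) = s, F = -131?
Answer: -302633/333392 ≈ -0.90774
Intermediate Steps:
o(S) = -1 + (-73 + S)/(4*S) (o(S) = -1 + ((S - 73)/(S + S))/2 = -1 + ((-73 + S)/((2*S)))/2 = -1 + ((1/(2*S))*(-73 + S))/2 = -1 + ((-73 + S)/(2*S))/2 = -1 + (-73 + S)/(4*S))
(37839 + o((-73 + 40) + 35))/(f(F) - 41543) = (37839 + (-73 - 3*((-73 + 40) + 35))/(4*((-73 + 40) + 35)))/(-131 - 41543) = (37839 + (-73 - 3*(-33 + 35))/(4*(-33 + 35)))/(-41674) = (37839 + (¼)*(-73 - 3*2)/2)*(-1/41674) = (37839 + (¼)*(½)*(-73 - 6))*(-1/41674) = (37839 + (¼)*(½)*(-79))*(-1/41674) = (37839 - 79/8)*(-1/41674) = (302633/8)*(-1/41674) = -302633/333392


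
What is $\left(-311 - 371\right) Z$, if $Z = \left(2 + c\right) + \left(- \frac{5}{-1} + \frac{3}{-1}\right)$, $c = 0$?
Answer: $-2728$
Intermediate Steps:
$Z = 4$ ($Z = \left(2 + 0\right) + \left(- \frac{5}{-1} + \frac{3}{-1}\right) = 2 + \left(\left(-5\right) \left(-1\right) + 3 \left(-1\right)\right) = 2 + \left(5 - 3\right) = 2 + 2 = 4$)
$\left(-311 - 371\right) Z = \left(-311 - 371\right) 4 = \left(-682\right) 4 = -2728$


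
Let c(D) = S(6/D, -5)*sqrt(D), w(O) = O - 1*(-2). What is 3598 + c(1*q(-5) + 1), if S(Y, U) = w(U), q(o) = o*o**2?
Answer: 3598 - 6*I*sqrt(31) ≈ 3598.0 - 33.407*I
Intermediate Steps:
w(O) = 2 + O (w(O) = O + 2 = 2 + O)
q(o) = o**3
S(Y, U) = 2 + U
c(D) = -3*sqrt(D) (c(D) = (2 - 5)*sqrt(D) = -3*sqrt(D))
3598 + c(1*q(-5) + 1) = 3598 - 3*sqrt(1*(-5)**3 + 1) = 3598 - 3*sqrt(1*(-125) + 1) = 3598 - 3*sqrt(-125 + 1) = 3598 - 6*I*sqrt(31)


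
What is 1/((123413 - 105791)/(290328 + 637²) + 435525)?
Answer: 696097/303167663547 ≈ 2.2961e-6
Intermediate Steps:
1/((123413 - 105791)/(290328 + 637²) + 435525) = 1/(17622/(290328 + 405769) + 435525) = 1/(17622/696097 + 435525) = 1/(303167663547/696097) = 696097/303167663547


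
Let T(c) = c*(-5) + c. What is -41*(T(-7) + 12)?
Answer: -1640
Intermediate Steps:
T(c) = -4*c (T(c) = -5*c + c = -4*c)
-41*(T(-7) + 12) = -41*(-4*(-7) + 12) = -41*(28 + 12) = -41*40 = -1640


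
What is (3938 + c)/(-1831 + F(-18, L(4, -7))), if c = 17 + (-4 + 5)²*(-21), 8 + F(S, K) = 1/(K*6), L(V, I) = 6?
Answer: -141624/66203 ≈ -2.1392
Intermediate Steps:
F(S, K) = -8 + 1/(6*K) (F(S, K) = -8 + 1/(K*6) = -8 + 1/(6*K))
c = -4 (c = 17 + 1²*(-21) = 17 + 1*(-21) = 17 - 21 = -4)
(3938 + c)/(-1831 + F(-18, L(4, -7))) = (3938 - 4)/(-1831 + (-8 + (⅙)/6)) = 3934/(-1831 + (-8 + (⅙)*(⅙))) = 3934/(-1831 + (-8 + 1/36)) = 3934/(-1831 - 287/36) = 3934/(-66203/36) = 3934*(-36/66203) = -141624/66203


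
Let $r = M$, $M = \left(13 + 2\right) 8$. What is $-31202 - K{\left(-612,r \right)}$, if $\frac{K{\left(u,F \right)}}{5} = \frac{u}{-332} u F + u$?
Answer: $\frac{53845814}{83} \approx 6.4875 \cdot 10^{5}$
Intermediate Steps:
$M = 120$ ($M = 15 \cdot 8 = 120$)
$r = 120$
$K{\left(u,F \right)} = 5 u - \frac{5 F u^{2}}{332}$ ($K{\left(u,F \right)} = 5 \left(\frac{u}{-332} u F + u\right) = 5 \left(u \left(- \frac{1}{332}\right) u F + u\right) = 5 \left(- \frac{u}{332} u F + u\right) = 5 \left(- \frac{u^{2}}{332} F + u\right) = 5 \left(- \frac{F u^{2}}{332} + u\right) = 5 \left(u - \frac{F u^{2}}{332}\right) = 5 u - \frac{5 F u^{2}}{332}$)
$-31202 - K{\left(-612,r \right)} = -31202 - \frac{5}{332} \left(-612\right) \left(332 - 120 \left(-612\right)\right) = -31202 - \frac{5}{332} \left(-612\right) \left(332 + 73440\right) = -31202 - \frac{5}{332} \left(-612\right) 73772 = -31202 - - \frac{56435580}{83} = -31202 + \frac{56435580}{83} = \frac{53845814}{83}$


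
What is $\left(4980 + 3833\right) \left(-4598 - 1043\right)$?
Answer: $-49714133$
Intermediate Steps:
$\left(4980 + 3833\right) \left(-4598 - 1043\right) = 8813 \left(-5641\right) = -49714133$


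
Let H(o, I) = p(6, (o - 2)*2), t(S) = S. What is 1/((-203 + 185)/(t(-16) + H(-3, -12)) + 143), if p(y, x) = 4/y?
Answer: 23/3316 ≈ 0.0069361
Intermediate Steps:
H(o, I) = 2/3 (H(o, I) = 4/6 = 4*(1/6) = 2/3)
1/((-203 + 185)/(t(-16) + H(-3, -12)) + 143) = 1/((-203 + 185)/(-16 + 2/3) + 143) = 1/(-18/(-46/3) + 143) = 1/(-18*(-3/46) + 143) = 1/(27/23 + 143) = 1/(3316/23) = 23/3316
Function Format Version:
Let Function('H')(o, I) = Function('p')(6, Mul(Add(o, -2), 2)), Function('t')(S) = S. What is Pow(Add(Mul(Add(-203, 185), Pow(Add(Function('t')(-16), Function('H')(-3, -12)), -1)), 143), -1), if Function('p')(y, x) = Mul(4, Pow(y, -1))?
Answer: Rational(23, 3316) ≈ 0.0069361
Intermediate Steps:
Function('H')(o, I) = Rational(2, 3) (Function('H')(o, I) = Mul(4, Pow(6, -1)) = Mul(4, Rational(1, 6)) = Rational(2, 3))
Pow(Add(Mul(Add(-203, 185), Pow(Add(Function('t')(-16), Function('H')(-3, -12)), -1)), 143), -1) = Pow(Add(Mul(Add(-203, 185), Pow(Add(-16, Rational(2, 3)), -1)), 143), -1) = Pow(Add(Mul(-18, Pow(Rational(-46, 3), -1)), 143), -1) = Pow(Add(Mul(-18, Rational(-3, 46)), 143), -1) = Pow(Add(Rational(27, 23), 143), -1) = Pow(Rational(3316, 23), -1) = Rational(23, 3316)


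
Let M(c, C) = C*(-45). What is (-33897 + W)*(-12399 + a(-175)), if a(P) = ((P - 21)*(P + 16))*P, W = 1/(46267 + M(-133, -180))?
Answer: 10073354675209602/54367 ≈ 1.8528e+11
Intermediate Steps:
M(c, C) = -45*C
W = 1/54367 (W = 1/(46267 - 45*(-180)) = 1/(46267 + 8100) = 1/54367 ≈ 1.8394e-5)
a(P) = P*(-21 + P)*(16 + P) (a(P) = ((-21 + P)*(16 + P))*P = P*(-21 + P)*(16 + P))
(-33897 + W)*(-12399 + a(-175)) = (-33897 + 1/54367)*(-12399 - 175*(-336 + (-175)**2 - 5*(-175))) = -1842878198*(-12399 - 175*(-336 + 30625 + 875))/54367 = -1842878198*(-12399 - 175*31164)/54367 = -1842878198*(-12399 - 5453700)/54367 = -1842878198/54367*(-5466099) = 10073354675209602/54367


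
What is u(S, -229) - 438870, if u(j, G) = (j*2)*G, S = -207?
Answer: -344064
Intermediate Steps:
u(j, G) = 2*G*j (u(j, G) = (2*j)*G = 2*G*j)
u(S, -229) - 438870 = 2*(-229)*(-207) - 438870 = 94806 - 438870 = -344064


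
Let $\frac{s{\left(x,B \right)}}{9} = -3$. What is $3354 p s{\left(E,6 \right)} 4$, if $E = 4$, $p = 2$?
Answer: $-724464$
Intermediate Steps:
$s{\left(x,B \right)} = -27$ ($s{\left(x,B \right)} = 9 \left(-3\right) = -27$)
$3354 p s{\left(E,6 \right)} 4 = 3354 \cdot 2 \left(-27\right) 4 = 3354 \left(\left(-54\right) 4\right) = 3354 \left(-216\right) = -724464$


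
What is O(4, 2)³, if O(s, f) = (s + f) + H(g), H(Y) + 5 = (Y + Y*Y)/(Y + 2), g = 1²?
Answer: 125/27 ≈ 4.6296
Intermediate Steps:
g = 1
H(Y) = -5 + (Y + Y²)/(2 + Y) (H(Y) = -5 + (Y + Y*Y)/(Y + 2) = -5 + (Y + Y²)/(2 + Y))
O(s, f) = -13/3 + f + s (O(s, f) = (s + f) + (-10 + 1² - 4*1)/(2 + 1) = (f + s) + (-10 + 1 - 4)/3 = (f + s) + (⅓)*(-13) = (f + s) - 13/3 = -13/3 + f + s)
O(4, 2)³ = (-13/3 + 2 + 4)³ = (5/3)³ = 125/27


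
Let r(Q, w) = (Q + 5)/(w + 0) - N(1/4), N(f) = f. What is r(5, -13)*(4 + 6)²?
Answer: -1325/13 ≈ -101.92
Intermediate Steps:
r(Q, w) = -¼ + (5 + Q)/w (r(Q, w) = (Q + 5)/(w + 0) - 1/4 = (5 + Q)/w - 1*¼ = (5 + Q)/w - ¼ = -¼ + (5 + Q)/w)
r(5, -13)*(4 + 6)² = ((5 + 5 - ¼*(-13))/(-13))*(4 + 6)² = -(5 + 5 + 13/4)/13*10² = -1/13*53/4*100 = -53/52*100 = -1325/13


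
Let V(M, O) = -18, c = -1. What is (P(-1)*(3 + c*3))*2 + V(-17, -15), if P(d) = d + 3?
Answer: -18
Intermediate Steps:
P(d) = 3 + d
(P(-1)*(3 + c*3))*2 + V(-17, -15) = ((3 - 1)*(3 - 1*3))*2 - 18 = (2*(3 - 3))*2 - 18 = (2*0)*2 - 18 = 0*2 - 18 = 0 - 18 = -18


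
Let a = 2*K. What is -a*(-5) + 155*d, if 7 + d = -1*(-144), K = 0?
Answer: 21235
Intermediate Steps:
d = 137 (d = -7 - 1*(-144) = -7 + 144 = 137)
a = 0 (a = 2*0 = 0)
-a*(-5) + 155*d = -1*0*(-5) + 155*137 = 0*(-5) + 21235 = 0 + 21235 = 21235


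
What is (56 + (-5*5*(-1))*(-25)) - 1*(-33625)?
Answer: 33056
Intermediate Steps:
(56 + (-5*5*(-1))*(-25)) - 1*(-33625) = (56 - 25*(-1)*(-25)) + 33625 = (56 + 25*(-25)) + 33625 = (56 - 625) + 33625 = -569 + 33625 = 33056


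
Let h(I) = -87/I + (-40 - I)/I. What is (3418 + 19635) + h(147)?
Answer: 3388517/147 ≈ 23051.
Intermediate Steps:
h(I) = -87/I + (-40 - I)/I
(3418 + 19635) + h(147) = (3418 + 19635) + (-127 - 1*147)/147 = 23053 + (-127 - 147)/147 = 23053 + (1/147)*(-274) = 23053 - 274/147 = 3388517/147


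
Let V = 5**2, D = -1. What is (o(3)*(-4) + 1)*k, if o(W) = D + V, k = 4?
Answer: -380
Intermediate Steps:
V = 25
o(W) = 24 (o(W) = -1 + 25 = 24)
(o(3)*(-4) + 1)*k = (24*(-4) + 1)*4 = (-96 + 1)*4 = -95*4 = -380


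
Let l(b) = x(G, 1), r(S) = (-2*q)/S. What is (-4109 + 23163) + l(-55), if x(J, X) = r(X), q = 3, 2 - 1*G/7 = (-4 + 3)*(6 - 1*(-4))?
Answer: 19048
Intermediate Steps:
G = 84 (G = 14 - 7*(-4 + 3)*(6 - 1*(-4)) = 14 - (-7)*(6 + 4) = 14 - (-7)*10 = 14 - 7*(-10) = 14 + 70 = 84)
r(S) = -6/S (r(S) = (-2*3)/S = -6/S)
x(J, X) = -6/X
l(b) = -6 (l(b) = -6/1 = -6*1 = -6)
(-4109 + 23163) + l(-55) = (-4109 + 23163) - 6 = 19054 - 6 = 19048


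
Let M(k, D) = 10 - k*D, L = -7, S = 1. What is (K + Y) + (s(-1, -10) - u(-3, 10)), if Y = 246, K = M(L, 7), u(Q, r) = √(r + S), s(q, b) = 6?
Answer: 311 - √11 ≈ 307.68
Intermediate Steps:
u(Q, r) = √(1 + r) (u(Q, r) = √(r + 1) = √(1 + r))
M(k, D) = 10 - D*k
K = 59 (K = 10 - 1*7*(-7) = 10 + 49 = 59)
(K + Y) + (s(-1, -10) - u(-3, 10)) = (59 + 246) + (6 - √(1 + 10)) = 305 + (6 - √11) = 311 - √11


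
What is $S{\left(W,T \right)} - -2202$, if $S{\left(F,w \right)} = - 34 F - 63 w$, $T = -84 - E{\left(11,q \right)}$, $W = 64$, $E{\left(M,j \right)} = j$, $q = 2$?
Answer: $5444$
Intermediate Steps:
$T = -86$ ($T = -84 - 2 = -86$)
$S{\left(F,w \right)} = - 63 w - 34 F$
$S{\left(W,T \right)} - -2202 = \left(\left(-63\right) \left(-86\right) - 2176\right) - -2202 = \left(5418 - 2176\right) + 2202 = 3242 + 2202 = 5444$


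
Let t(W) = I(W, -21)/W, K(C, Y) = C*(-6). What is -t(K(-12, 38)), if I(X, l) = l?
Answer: 7/24 ≈ 0.29167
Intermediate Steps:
K(C, Y) = -6*C
t(W) = -21/W
-t(K(-12, 38)) = -(-21)/((-6*(-12))) = -(-21)/72 = -1*(-7/24) = 7/24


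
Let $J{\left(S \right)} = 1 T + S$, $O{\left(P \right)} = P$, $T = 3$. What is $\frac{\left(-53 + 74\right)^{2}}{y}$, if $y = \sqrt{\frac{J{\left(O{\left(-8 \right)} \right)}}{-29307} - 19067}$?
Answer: $- \frac{441 i \sqrt{4094162725287}}{279398282} \approx - 3.1937 i$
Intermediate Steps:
$J{\left(S \right)} = 3 + S$ ($J{\left(S \right)} = 1 \cdot 3 + S = 3 + S$)
$y = \frac{2 i \sqrt{4094162725287}}{29307}$ ($y = \sqrt{\frac{3 - 8}{-29307} - 19067} = \sqrt{\left(-5\right) \left(- \frac{1}{29307}\right) - 19067} = \sqrt{\frac{5}{29307} - 19067} = \sqrt{- \frac{558796564}{29307}} = \frac{2 i \sqrt{4094162725287}}{29307} \approx 138.08 i$)
$\frac{\left(-53 + 74\right)^{2}}{y} = \frac{\left(-53 + 74\right)^{2}}{\frac{2}{29307} i \sqrt{4094162725287}} = 21^{2} \left(- \frac{i \sqrt{4094162725287}}{279398282}\right) = 441 \left(- \frac{i \sqrt{4094162725287}}{279398282}\right) = - \frac{441 i \sqrt{4094162725287}}{279398282}$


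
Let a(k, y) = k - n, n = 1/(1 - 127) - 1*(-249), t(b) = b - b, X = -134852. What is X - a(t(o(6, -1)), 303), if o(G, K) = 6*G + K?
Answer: -16959979/126 ≈ -1.3460e+5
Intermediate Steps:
o(G, K) = K + 6*G
t(b) = 0
n = 31373/126 (n = 1/(-126) + 249 = -1/126 + 249 = 31373/126 ≈ 248.99)
a(k, y) = -31373/126 + k (a(k, y) = k - 1*31373/126 = k - 31373/126 = -31373/126 + k)
X - a(t(o(6, -1)), 303) = -134852 - (-31373/126 + 0) = -134852 - 1*(-31373/126) = -134852 + 31373/126 = -16959979/126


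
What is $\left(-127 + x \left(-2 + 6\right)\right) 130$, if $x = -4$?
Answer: $-18590$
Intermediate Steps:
$\left(-127 + x \left(-2 + 6\right)\right) 130 = \left(-127 - 4 \left(-2 + 6\right)\right) 130 = \left(-127 - 16\right) 130 = \left(-143\right) 130 = -18590$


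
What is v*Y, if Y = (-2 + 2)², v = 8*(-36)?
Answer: 0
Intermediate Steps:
v = -288
Y = 0 (Y = 0² = 0)
v*Y = -288*0 = 0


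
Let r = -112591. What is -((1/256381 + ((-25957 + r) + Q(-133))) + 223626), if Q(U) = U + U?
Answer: -21744185373/256381 ≈ -84812.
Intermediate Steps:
Q(U) = 2*U
-((1/256381 + ((-25957 + r) + Q(-133))) + 223626) = -((1/256381 + ((-25957 - 112591) + 2*(-133))) + 223626) = -((1/256381 + (-138548 - 266)) + 223626) = -((1/256381 - 138814) + 223626) = -(-35589272133/256381 + 223626) = -1*21744185373/256381 = -21744185373/256381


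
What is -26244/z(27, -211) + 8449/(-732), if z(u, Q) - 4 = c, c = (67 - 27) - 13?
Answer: -19472527/22692 ≈ -858.12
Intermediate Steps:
c = 27 (c = 40 - 13 = 27)
z(u, Q) = 31 (z(u, Q) = 4 + 27 = 31)
-26244/z(27, -211) + 8449/(-732) = -26244/31 + 8449/(-732) = -26244*1/31 + 8449*(-1/732) = -26244/31 - 8449/732 = -19472527/22692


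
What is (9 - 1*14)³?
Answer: -125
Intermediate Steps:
(9 - 1*14)³ = (9 - 14)³ = (-5)³ = -125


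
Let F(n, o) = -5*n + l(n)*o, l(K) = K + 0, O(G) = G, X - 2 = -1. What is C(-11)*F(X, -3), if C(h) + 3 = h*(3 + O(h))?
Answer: -680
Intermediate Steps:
X = 1 (X = 2 - 1 = 1)
l(K) = K
F(n, o) = -5*n + n*o
C(h) = -3 + h*(3 + h)
C(-11)*F(X, -3) = (-3 + (-11)**2 + 3*(-11))*(1*(-5 - 3)) = (-3 + 121 - 33)*(1*(-8)) = 85*(-8) = -680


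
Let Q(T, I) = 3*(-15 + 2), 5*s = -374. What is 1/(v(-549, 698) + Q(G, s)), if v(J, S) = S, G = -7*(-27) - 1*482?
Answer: 1/659 ≈ 0.0015175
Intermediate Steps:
G = -293 (G = 189 - 482 = -293)
s = -374/5 (s = (1/5)*(-374) = -374/5 ≈ -74.800)
Q(T, I) = -39 (Q(T, I) = 3*(-13) = -39)
1/(v(-549, 698) + Q(G, s)) = 1/(698 - 39) = 1/659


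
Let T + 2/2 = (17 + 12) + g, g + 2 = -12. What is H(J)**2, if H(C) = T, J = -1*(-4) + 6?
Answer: 196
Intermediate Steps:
g = -14 (g = -2 - 12 = -14)
J = 10 (J = 4 + 6 = 10)
T = 14 (T = -1 + ((17 + 12) - 14) = -1 + (29 - 14) = -1 + 15 = 14)
H(C) = 14
H(J)**2 = 14**2 = 196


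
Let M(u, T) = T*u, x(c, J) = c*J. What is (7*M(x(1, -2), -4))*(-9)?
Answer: -504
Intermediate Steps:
x(c, J) = J*c
(7*M(x(1, -2), -4))*(-9) = (7*(-(-8)))*(-9) = (7*(-4*(-2)))*(-9) = (7*8)*(-9) = 56*(-9) = -504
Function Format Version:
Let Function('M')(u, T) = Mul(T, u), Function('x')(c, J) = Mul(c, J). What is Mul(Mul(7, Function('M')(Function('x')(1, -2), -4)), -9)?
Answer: -504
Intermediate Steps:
Function('x')(c, J) = Mul(J, c)
Mul(Mul(7, Function('M')(Function('x')(1, -2), -4)), -9) = Mul(Mul(7, Mul(-4, Mul(-2, 1))), -9) = Mul(Mul(7, Mul(-4, -2)), -9) = Mul(Mul(7, 8), -9) = Mul(56, -9) = -504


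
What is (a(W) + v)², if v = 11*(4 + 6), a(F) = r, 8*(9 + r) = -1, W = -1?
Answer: 651249/64 ≈ 10176.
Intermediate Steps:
r = -73/8 (r = -9 + (⅛)*(-1) = -9 - ⅛ = -73/8 ≈ -9.1250)
a(F) = -73/8
v = 110 (v = 11*10 = 110)
(a(W) + v)² = (-73/8 + 110)² = (807/8)² = 651249/64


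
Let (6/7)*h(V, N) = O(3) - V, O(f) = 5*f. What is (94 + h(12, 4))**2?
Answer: 38025/4 ≈ 9506.3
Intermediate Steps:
h(V, N) = 35/2 - 7*V/6 (h(V, N) = 7*(5*3 - V)/6 = 7*(15 - V)/6 = 35/2 - 7*V/6)
(94 + h(12, 4))**2 = (94 + (35/2 - 7/6*12))**2 = (94 + (35/2 - 14))**2 = (94 + 7/2)**2 = (195/2)**2 = 38025/4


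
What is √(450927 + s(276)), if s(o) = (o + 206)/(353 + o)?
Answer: √178405512385/629 ≈ 671.51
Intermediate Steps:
s(o) = (206 + o)/(353 + o)
√(450927 + s(276)) = √(450927 + (206 + 276)/(353 + 276)) = √(450927 + 482/629) = √(283633565/629) = √178405512385/629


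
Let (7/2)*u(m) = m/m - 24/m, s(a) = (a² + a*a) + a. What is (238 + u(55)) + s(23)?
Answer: 507877/385 ≈ 1319.2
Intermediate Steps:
s(a) = a + 2*a² (s(a) = (a² + a²) + a = 2*a² + a = a + 2*a²)
u(m) = 2/7 - 48/(7*m) (u(m) = 2*(m/m - 24/m)/7 = 2*(1 - 24/m)/7 = 2/7 - 48/(7*m))
(238 + u(55)) + s(23) = (238 + (2/7)*(-24 + 55)/55) + 23*(1 + 2*23) = (238 + (2/7)*(1/55)*31) + 23*(1 + 46) = (238 + 62/385) + 23*47 = 91692/385 + 1081 = 507877/385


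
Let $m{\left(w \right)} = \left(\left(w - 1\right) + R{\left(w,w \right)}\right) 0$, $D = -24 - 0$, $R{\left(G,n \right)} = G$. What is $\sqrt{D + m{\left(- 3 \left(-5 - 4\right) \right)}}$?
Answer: $2 i \sqrt{6} \approx 4.899 i$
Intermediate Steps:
$D = -24$ ($D = -24 + 0 = -24$)
$m{\left(w \right)} = 0$ ($m{\left(w \right)} = \left(\left(w - 1\right) + w\right) 0 = \left(\left(-1 + w\right) + w\right) 0 = \left(-1 + 2 w\right) 0 = 0$)
$\sqrt{D + m{\left(- 3 \left(-5 - 4\right) \right)}} = \sqrt{-24 + 0} = \sqrt{-24} = 2 i \sqrt{6}$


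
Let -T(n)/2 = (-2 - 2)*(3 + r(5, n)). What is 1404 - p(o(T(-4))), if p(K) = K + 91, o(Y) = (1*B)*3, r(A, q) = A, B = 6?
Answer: 1295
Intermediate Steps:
T(n) = 64 (T(n) = -2*(-2 - 2)*(3 + 5) = -(-8)*8 = -2*(-32) = 64)
o(Y) = 18 (o(Y) = (1*6)*3 = 6*3 = 18)
p(K) = 91 + K
1404 - p(o(T(-4))) = 1404 - (91 + 18) = 1404 - 1*109 = 1404 - 109 = 1295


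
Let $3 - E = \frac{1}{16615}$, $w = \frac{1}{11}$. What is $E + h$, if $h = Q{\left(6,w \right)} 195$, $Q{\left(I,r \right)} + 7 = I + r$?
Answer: $- \frac{31850966}{182765} \approx -174.27$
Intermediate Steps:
$w = \frac{1}{11} \approx 0.090909$
$Q{\left(I,r \right)} = -7 + I + r$ ($Q{\left(I,r \right)} = -7 + \left(I + r\right) = -7 + I + r$)
$E = \frac{49844}{16615}$ ($E = 3 - \frac{1}{16615} = \frac{49844}{16615} \approx 2.9999$)
$h = - \frac{1950}{11}$ ($h = \left(-7 + 6 + \frac{1}{11}\right) 195 = \left(- \frac{10}{11}\right) 195 = - \frac{1950}{11} \approx -177.27$)
$E + h = \frac{49844}{16615} - \frac{1950}{11} = - \frac{31850966}{182765}$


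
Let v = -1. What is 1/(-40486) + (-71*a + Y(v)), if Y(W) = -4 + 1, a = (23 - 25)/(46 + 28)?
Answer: -1619477/1497982 ≈ -1.0811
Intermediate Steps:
a = -1/37 (a = -2/74 = -2*1/74 = -1/37 ≈ -0.027027)
Y(W) = -3
1/(-40486) + (-71*a + Y(v)) = 1/(-40486) + (-71*(-1/37) - 3) = -1/40486 + (71/37 - 3) = -1/40486 - 40/37 = -1619477/1497982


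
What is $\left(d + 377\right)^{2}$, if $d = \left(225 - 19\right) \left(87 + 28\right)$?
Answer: $579220489$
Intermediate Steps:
$d = 23690$ ($d = 206 \cdot 115 = 23690$)
$\left(d + 377\right)^{2} = \left(23690 + 377\right)^{2} = 24067^{2} = 579220489$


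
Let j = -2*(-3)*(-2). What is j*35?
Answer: -420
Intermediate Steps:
j = -12 (j = 6*(-2) = -12)
j*35 = -12*35 = -420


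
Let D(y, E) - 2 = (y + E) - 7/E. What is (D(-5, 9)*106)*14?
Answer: 69748/9 ≈ 7749.8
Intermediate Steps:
D(y, E) = 2 + E + y - 7/E (D(y, E) = 2 + ((y + E) - 7/E) = 2 + ((E + y) - 7/E) = 2 + (E + y - 7/E) = 2 + E + y - 7/E)
(D(-5, 9)*106)*14 = ((2 + 9 - 5 - 7/9)*106)*14 = ((47/9)*106)*14 = (4982/9)*14 = 69748/9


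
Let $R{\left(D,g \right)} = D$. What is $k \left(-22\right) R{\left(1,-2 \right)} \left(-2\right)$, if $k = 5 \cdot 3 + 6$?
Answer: $924$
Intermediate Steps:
$k = 21$ ($k = 15 + 6 = 21$)
$k \left(-22\right) R{\left(1,-2 \right)} \left(-2\right) = 21 \left(-22\right) 1 \left(-2\right) = \left(-462\right) \left(-2\right) = 924$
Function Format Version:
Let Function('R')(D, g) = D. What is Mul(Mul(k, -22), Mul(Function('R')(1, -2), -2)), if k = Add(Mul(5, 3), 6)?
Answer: 924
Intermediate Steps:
k = 21 (k = Add(15, 6) = 21)
Mul(Mul(k, -22), Mul(Function('R')(1, -2), -2)) = Mul(Mul(21, -22), Mul(1, -2)) = Mul(-462, -2) = 924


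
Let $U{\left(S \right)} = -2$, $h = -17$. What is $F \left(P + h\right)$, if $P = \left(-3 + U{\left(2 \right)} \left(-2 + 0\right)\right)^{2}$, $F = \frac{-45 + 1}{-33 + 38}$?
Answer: $\frac{704}{5} \approx 140.8$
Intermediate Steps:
$F = - \frac{44}{5} \approx -8.8$
$P = 1$ ($P = \left(-3 - 2 \left(-2 + 0\right)\right)^{2} = \left(-3 - -4\right)^{2} = \left(-3 + 4\right)^{2} = 1^{2} = 1$)
$F \left(P + h\right) = - \frac{44 \left(1 - 17\right)}{5} = \left(- \frac{44}{5}\right) \left(-16\right) = \frac{704}{5}$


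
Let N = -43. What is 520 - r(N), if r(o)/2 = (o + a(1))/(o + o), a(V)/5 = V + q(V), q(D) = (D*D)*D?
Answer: 22327/43 ≈ 519.23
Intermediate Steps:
q(D) = D³ (q(D) = D²*D = D³)
a(V) = 5*V + 5*V³ (a(V) = 5*(V + V³) = 5*V + 5*V³)
r(o) = (10 + o)/o (r(o) = 2*((o + 5*1*(1 + 1²))/(o + o)) = 2*((o + 5*1*(1 + 1))/((2*o))) = 2*((o + 5*1*2)*(1/(2*o))) = 2*((o + 10)*(1/(2*o))) = 2*((10 + o)*(1/(2*o))) = 2*((10 + o)/(2*o)) = (10 + o)/o)
520 - r(N) = 520 - (10 - 43)/(-43) = 520 - (-1)*(-33)/43 = 520 - 1*33/43 = 520 - 33/43 = 22327/43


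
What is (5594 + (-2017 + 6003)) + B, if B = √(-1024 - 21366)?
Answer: 9580 + I*√22390 ≈ 9580.0 + 149.63*I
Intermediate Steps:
B = I*√22390 (B = √(-22390) = I*√22390 ≈ 149.63*I)
(5594 + (-2017 + 6003)) + B = (5594 + (-2017 + 6003)) + I*√22390 = (5594 + 3986) + I*√22390 = 9580 + I*√22390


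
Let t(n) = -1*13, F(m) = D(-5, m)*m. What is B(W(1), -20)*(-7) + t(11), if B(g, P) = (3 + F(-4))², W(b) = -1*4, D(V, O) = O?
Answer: -2540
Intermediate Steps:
W(b) = -4
F(m) = m² (F(m) = m*m = m²)
B(g, P) = 361 (B(g, P) = (3 + (-4)²)² = (3 + 16)² = 19² = 361)
t(n) = -13
B(W(1), -20)*(-7) + t(11) = 361*(-7) - 13 = -2527 - 13 = -2540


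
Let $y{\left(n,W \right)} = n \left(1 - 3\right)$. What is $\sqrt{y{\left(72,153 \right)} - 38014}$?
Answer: $i \sqrt{38158} \approx 195.34 i$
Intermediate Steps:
$y{\left(n,W \right)} = - 2 n$ ($y{\left(n,W \right)} = n \left(1 - 3\right) = n \left(-2\right) = - 2 n$)
$\sqrt{y{\left(72,153 \right)} - 38014} = \sqrt{\left(-2\right) 72 - 38014} = \sqrt{-144 - 38014} = \sqrt{-38158} = i \sqrt{38158}$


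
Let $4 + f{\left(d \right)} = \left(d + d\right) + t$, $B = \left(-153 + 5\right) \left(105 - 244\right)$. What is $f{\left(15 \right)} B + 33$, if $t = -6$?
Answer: $411473$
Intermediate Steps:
$B = 20572$ ($B = \left(-148\right) \left(-139\right) = 20572$)
$f{\left(d \right)} = -10 + 2 d$ ($f{\left(d \right)} = -4 + \left(\left(d + d\right) - 6\right) = -4 + \left(2 d - 6\right) = -4 + \left(-6 + 2 d\right) = -10 + 2 d$)
$f{\left(15 \right)} B + 33 = \left(-10 + 2 \cdot 15\right) 20572 + 33 = \left(-10 + 30\right) 20572 + 33 = 20 \cdot 20572 + 33 = 411440 + 33 = 411473$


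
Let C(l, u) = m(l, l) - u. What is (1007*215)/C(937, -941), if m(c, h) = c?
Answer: 216505/1878 ≈ 115.28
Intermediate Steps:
C(l, u) = l - u
(1007*215)/C(937, -941) = (1007*215)/(937 - 1*(-941)) = 216505/(937 + 941) = 216505/1878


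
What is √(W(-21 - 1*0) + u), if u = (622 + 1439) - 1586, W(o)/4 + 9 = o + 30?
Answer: 5*√19 ≈ 21.794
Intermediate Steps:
W(o) = 84 + 4*o (W(o) = -36 + 4*(o + 30) = -36 + 4*(30 + o) = -36 + (120 + 4*o) = 84 + 4*o)
u = 475 (u = 2061 - 1586 = 475)
√(W(-21 - 1*0) + u) = √((84 + 4*(-21 - 1*0)) + 475) = √((84 + 4*(-21 + 0)) + 475) = √((84 + 4*(-21)) + 475) = √((84 - 84) + 475) = √(0 + 475) = √475 = 5*√19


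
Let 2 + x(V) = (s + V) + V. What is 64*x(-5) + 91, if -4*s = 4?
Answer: -741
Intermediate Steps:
s = -1 (s = -¼*4 = -1)
x(V) = -3 + 2*V (x(V) = -2 + ((-1 + V) + V) = -2 + (-1 + 2*V) = -3 + 2*V)
64*x(-5) + 91 = 64*(-3 + 2*(-5)) + 91 = 64*(-3 - 10) + 91 = 64*(-13) + 91 = -832 + 91 = -741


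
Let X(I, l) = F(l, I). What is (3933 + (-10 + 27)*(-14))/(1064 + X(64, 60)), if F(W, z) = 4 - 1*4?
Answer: 3695/1064 ≈ 3.4727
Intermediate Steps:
F(W, z) = 0 (F(W, z) = 4 - 4 = 0)
X(I, l) = 0
(3933 + (-10 + 27)*(-14))/(1064 + X(64, 60)) = (3933 + (-10 + 27)*(-14))/(1064 + 0) = (3933 + 17*(-14))/1064 = (3933 - 238)*(1/1064) = 3695*(1/1064) = 3695/1064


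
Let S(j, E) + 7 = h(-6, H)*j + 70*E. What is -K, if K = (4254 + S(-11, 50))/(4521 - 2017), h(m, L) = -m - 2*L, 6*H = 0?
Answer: -7681/2504 ≈ -3.0675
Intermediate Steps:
H = 0 (H = (⅙)*0 = 0)
S(j, E) = -7 + 6*j + 70*E (S(j, E) = -7 + ((-1*(-6) - 2*0)*j + 70*E) = -7 + ((6 + 0)*j + 70*E) = -7 + (6*j + 70*E) = -7 + 6*j + 70*E)
K = 7681/2504 (K = (4254 + (-7 + 6*(-11) + 70*50))/(4521 - 2017) = (4254 + (-7 - 66 + 3500))/2504 = (4254 + 3427)*(1/2504) = 7681*(1/2504) = 7681/2504 ≈ 3.0675)
-K = -1*7681/2504 = -7681/2504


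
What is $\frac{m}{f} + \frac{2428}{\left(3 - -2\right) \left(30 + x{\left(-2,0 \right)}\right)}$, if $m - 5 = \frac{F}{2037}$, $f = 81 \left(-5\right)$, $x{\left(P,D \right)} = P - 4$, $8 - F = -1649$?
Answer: $\frac{33360709}{1649970} \approx 20.219$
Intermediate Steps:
$F = 1657$ ($F = 8 - -1649 = 8 + 1649 = 1657$)
$x{\left(P,D \right)} = -4 + P$ ($x{\left(P,D \right)} = P - 4 = -4 + P$)
$f = -405$
$m = \frac{11842}{2037}$ ($m = 5 + \frac{1657}{2037} = \frac{11842}{2037} \approx 5.8135$)
$\frac{m}{f} + \frac{2428}{\left(3 - -2\right) \left(30 + x{\left(-2,0 \right)}\right)} = \frac{11842}{2037 \left(-405\right)} + \frac{2428}{\left(3 - -2\right) \left(30 - 6\right)} = \frac{11842}{2037} \left(- \frac{1}{405}\right) + \frac{2428}{\left(3 + 2\right) \left(30 - 6\right)} = - \frac{11842}{824985} + \frac{2428}{5 \cdot 24} = - \frac{11842}{824985} + \frac{2428}{120} = - \frac{11842}{824985} + 2428 \cdot \frac{1}{120} = - \frac{11842}{824985} + \frac{607}{30} = \frac{33360709}{1649970}$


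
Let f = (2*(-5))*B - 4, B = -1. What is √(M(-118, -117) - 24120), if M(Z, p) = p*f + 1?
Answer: I*√24821 ≈ 157.55*I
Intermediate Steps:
f = 6 (f = (2*(-5))*(-1) - 4 = -10*(-1) - 4 = 10 - 4 = 6)
M(Z, p) = 1 + 6*p (M(Z, p) = p*6 + 1 = 6*p + 1 = 1 + 6*p)
√(M(-118, -117) - 24120) = √((1 + 6*(-117)) - 24120) = √((1 - 702) - 24120) = √(-701 - 24120) = √(-24821) = I*√24821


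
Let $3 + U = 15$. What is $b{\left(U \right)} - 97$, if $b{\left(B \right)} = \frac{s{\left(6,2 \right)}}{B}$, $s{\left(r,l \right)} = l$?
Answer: $- \frac{581}{6} \approx -96.833$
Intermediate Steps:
$U = 12$ ($U = -3 + 15 = 12$)
$b{\left(B \right)} = \frac{2}{B}$
$b{\left(U \right)} - 97 = \frac{2}{12} - 97 = 2 \cdot \frac{1}{12} - 97 = \frac{1}{6} - 97 = - \frac{581}{6}$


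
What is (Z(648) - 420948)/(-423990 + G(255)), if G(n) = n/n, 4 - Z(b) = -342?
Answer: 420602/423989 ≈ 0.99201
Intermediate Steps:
Z(b) = 346 (Z(b) = 4 - 1*(-342) = 4 + 342 = 346)
G(n) = 1
(Z(648) - 420948)/(-423990 + G(255)) = (346 - 420948)/(-423990 + 1) = -420602/(-423989) = -420602*(-1/423989) = 420602/423989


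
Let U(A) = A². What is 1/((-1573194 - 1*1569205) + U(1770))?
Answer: -1/9499 ≈ -0.00010527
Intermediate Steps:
1/((-1573194 - 1*1569205) + U(1770)) = 1/((-1573194 - 1*1569205) + 1770²) = 1/((-1573194 - 1569205) + 3132900) = 1/(-3142399 + 3132900) = 1/(-9499) = -1/9499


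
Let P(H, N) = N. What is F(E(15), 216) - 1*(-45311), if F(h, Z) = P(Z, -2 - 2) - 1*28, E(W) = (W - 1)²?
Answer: 45279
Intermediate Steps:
E(W) = (-1 + W)²
F(h, Z) = -32 (F(h, Z) = (-2 - 2) - 1*28 = -4 - 28 = -32)
F(E(15), 216) - 1*(-45311) = -32 - 1*(-45311) = -32 + 45311 = 45279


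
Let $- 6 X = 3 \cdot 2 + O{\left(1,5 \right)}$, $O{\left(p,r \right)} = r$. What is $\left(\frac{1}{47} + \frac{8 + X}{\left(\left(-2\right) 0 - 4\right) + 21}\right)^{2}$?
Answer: $\frac{3389281}{22982436} \approx 0.14747$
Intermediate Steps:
$X = - \frac{11}{6}$ ($X = - \frac{3 \cdot 2 + 5}{6} = - \frac{6 + 5}{6} = \left(- \frac{1}{6}\right) 11 = - \frac{11}{6} \approx -1.8333$)
$\left(\frac{1}{47} + \frac{8 + X}{\left(\left(-2\right) 0 - 4\right) + 21}\right)^{2} = \left(\frac{1}{47} + \frac{8 - \frac{11}{6}}{\left(\left(-2\right) 0 - 4\right) + 21}\right)^{2} = \left(\frac{1}{47} + \frac{37}{6 \left(\left(0 - 4\right) + 21\right)}\right)^{2} = \left(\frac{1}{47} + \frac{37}{6 \left(-4 + 21\right)}\right)^{2} = \left(\frac{1}{47} + \frac{37}{6 \cdot 17}\right)^{2} = \left(\frac{1}{47} + \frac{37}{6} \cdot \frac{1}{17}\right)^{2} = \left(\frac{1}{47} + \frac{37}{102}\right)^{2} = \left(\frac{1841}{4794}\right)^{2} = \frac{3389281}{22982436}$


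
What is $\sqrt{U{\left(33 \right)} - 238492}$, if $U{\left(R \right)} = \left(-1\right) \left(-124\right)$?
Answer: $4 i \sqrt{14898} \approx 488.23 i$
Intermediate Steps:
$U{\left(R \right)} = 124$
$\sqrt{U{\left(33 \right)} - 238492} = \sqrt{124 - 238492} = \sqrt{-238368} = 4 i \sqrt{14898}$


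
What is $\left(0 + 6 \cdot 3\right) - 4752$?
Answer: $-4734$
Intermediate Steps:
$\left(0 + 6 \cdot 3\right) - 4752 = \left(0 + 18\right) - 4752 = 18 - 4752 = -4734$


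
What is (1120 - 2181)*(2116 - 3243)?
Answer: 1195747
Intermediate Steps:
(1120 - 2181)*(2116 - 3243) = -1061*(-1127) = 1195747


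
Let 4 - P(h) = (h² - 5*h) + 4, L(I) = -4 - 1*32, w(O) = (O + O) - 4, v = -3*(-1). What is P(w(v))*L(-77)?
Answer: -216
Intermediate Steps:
v = 3
w(O) = -4 + 2*O (w(O) = 2*O - 4 = -4 + 2*O)
L(I) = -36 (L(I) = -4 - 32 = -36)
P(h) = -h² + 5*h (P(h) = 4 - ((h² - 5*h) + 4) = 4 - (4 + h² - 5*h) = 4 + (-4 - h² + 5*h) = -h² + 5*h)
P(w(v))*L(-77) = ((-4 + 2*3)*(5 - (-4 + 2*3)))*(-36) = ((-4 + 6)*(5 - (-4 + 6)))*(-36) = (2*(5 - 1*2))*(-36) = (2*(5 - 2))*(-36) = (2*3)*(-36) = 6*(-36) = -216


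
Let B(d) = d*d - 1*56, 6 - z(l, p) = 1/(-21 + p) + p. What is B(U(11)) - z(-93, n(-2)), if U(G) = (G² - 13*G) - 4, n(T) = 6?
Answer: 9299/15 ≈ 619.93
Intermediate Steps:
z(l, p) = 6 - p - 1/(-21 + p) (z(l, p) = 6 - (1/(-21 + p) + p) = 6 - (p + 1/(-21 + p)) = 6 + (-p - 1/(-21 + p)) = 6 - p - 1/(-21 + p))
U(G) = -4 + G² - 13*G
B(d) = -56 + d² (B(d) = d² - 56 = -56 + d²)
B(U(11)) - z(-93, n(-2)) = (-56 + (-4 + 11² - 13*11)²) - (-127 - 1*6² + 27*6)/(-21 + 6) = (-56 + (-4 + 121 - 143)²) - (-127 - 1*36 + 162)/(-15) = (-56 + (-26)²) - (-1)*(-127 - 36 + 162)/15 = (-56 + 676) - (-1)*(-1)/15 = 620 - 1*1/15 = 620 - 1/15 = 9299/15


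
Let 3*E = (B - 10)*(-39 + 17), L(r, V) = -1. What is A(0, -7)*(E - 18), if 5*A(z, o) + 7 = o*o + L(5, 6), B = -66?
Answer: 66338/15 ≈ 4422.5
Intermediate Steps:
E = 1672/3 (E = ((-66 - 10)*(-39 + 17))/3 = (-76*(-22))/3 = (1/3)*1672 = 1672/3 ≈ 557.33)
A(z, o) = -8/5 + o**2/5 (A(z, o) = -7/5 + (o*o - 1)/5 = -7/5 + (o**2 - 1)/5 = -7/5 + (-1 + o**2)/5 = -7/5 + (-1/5 + o**2/5) = -8/5 + o**2/5)
A(0, -7)*(E - 18) = (-8/5 + (1/5)*(-7)**2)*(1672/3 - 18) = (-8/5 + (1/5)*49)*(1618/3) = (-8/5 + 49/5)*(1618/3) = (41/5)*(1618/3) = 66338/15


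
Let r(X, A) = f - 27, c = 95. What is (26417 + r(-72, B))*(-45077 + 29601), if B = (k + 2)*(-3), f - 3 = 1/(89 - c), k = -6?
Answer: -1225366466/3 ≈ -4.0846e+8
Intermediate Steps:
f = 17/6 (f = 3 + 1/(89 - 1*95) = 3 + 1/(89 - 95) = 3 + 1/(-6) = 3 - ⅙ = 17/6 ≈ 2.8333)
B = 12 (B = (-6 + 2)*(-3) = -4*(-3) = 12)
r(X, A) = -145/6 (r(X, A) = 17/6 - 27 = -145/6)
(26417 + r(-72, B))*(-45077 + 29601) = (26417 - 145/6)*(-45077 + 29601) = (158357/6)*(-15476) = -1225366466/3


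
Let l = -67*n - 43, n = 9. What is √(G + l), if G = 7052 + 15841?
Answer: √22247 ≈ 149.15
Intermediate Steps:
G = 22893
l = -646 (l = -67*9 - 43 = -603 - 43 = -646)
√(G + l) = √(22893 - 646) = √22247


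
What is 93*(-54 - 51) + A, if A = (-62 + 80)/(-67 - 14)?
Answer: -87887/9 ≈ -9765.2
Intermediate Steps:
A = -2/9 (A = 18/(-81) = 18*(-1/81) = -2/9 ≈ -0.22222)
93*(-54 - 51) + A = 93*(-54 - 51) - 2/9 = 93*(-105) - 2/9 = -9765 - 2/9 = -87887/9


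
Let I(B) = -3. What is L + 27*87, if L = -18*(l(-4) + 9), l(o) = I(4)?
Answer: 2241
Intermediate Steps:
l(o) = -3
L = -108 (L = -18*(-3 + 9) = -18*6 = -108)
L + 27*87 = -108 + 27*87 = -108 + 2349 = 2241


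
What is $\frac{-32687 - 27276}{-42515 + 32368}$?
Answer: $\frac{59963}{10147} \approx 5.9094$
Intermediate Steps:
$\frac{-32687 - 27276}{-42515 + 32368} = - \frac{59963}{-10147} = \left(-59963\right) \left(- \frac{1}{10147}\right) = \frac{59963}{10147}$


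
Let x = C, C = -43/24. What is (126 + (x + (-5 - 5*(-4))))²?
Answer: 11162281/576 ≈ 19379.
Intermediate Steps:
C = -43/24 (C = -43*1/24 = -43/24 ≈ -1.7917)
x = -43/24 ≈ -1.7917
(126 + (x + (-5 - 5*(-4))))² = (126 + (-43/24 + (-5 - 5*(-4))))² = (126 + (-43/24 + (-5 + 20)))² = (126 + (-43/24 + 15))² = (126 + 317/24)² = (3341/24)² = 11162281/576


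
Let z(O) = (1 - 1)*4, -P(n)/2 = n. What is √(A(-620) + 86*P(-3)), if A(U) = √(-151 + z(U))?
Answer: √(516 + I*√151) ≈ 22.717 + 0.2705*I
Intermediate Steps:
P(n) = -2*n
z(O) = 0 (z(O) = 0*4 = 0)
A(U) = I*√151 (A(U) = √(-151 + 0) = √(-151) = I*√151)
√(A(-620) + 86*P(-3)) = √(I*√151 + 86*(-2*(-3))) = √(I*√151 + 86*6) = √(I*√151 + 516) = √(516 + I*√151)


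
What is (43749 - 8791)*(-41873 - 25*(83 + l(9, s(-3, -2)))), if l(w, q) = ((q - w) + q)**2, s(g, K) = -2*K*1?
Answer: -1537208134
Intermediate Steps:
s(g, K) = -2*K
l(w, q) = (-w + 2*q)**2
(43749 - 8791)*(-41873 - 25*(83 + l(9, s(-3, -2)))) = (43749 - 8791)*(-41873 - 25*(83 + (-1*9 + 2*(-2*(-2)))**2)) = 34958*(-41873 - 25*(83 + (-9 + 2*4)**2)) = 34958*(-41873 - 25*(83 + (-9 + 8)**2)) = 34958*(-41873 - 25*(83 + (-1)**2)) = 34958*(-41873 - 25*(83 + 1)) = 34958*(-41873 - 25*84) = 34958*(-41873 - 2100) = 34958*(-43973) = -1537208134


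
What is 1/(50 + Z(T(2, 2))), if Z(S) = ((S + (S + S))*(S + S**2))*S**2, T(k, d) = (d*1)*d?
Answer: 1/3890 ≈ 0.00025707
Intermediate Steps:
T(k, d) = d**2 (T(k, d) = d*d = d**2)
Z(S) = 3*S**3*(S + S**2) (Z(S) = ((S + 2*S)*(S + S**2))*S**2 = ((3*S)*(S + S**2))*S**2 = (3*S*(S + S**2))*S**2 = 3*S**3*(S + S**2))
1/(50 + Z(T(2, 2))) = 1/(50 + 3*(2**2)**4*(1 + 2**2)) = 1/(50 + 3*4**4*(1 + 4)) = 1/(50 + 3*256*5) = 1/(50 + 3840) = 1/3890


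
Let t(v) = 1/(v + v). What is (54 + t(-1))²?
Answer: 11449/4 ≈ 2862.3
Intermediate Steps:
t(v) = 1/(2*v)
(54 + t(-1))² = (54 + (½)/(-1))² = (54 + (½)*(-1))² = (54 - ½)² = (107/2)² = 11449/4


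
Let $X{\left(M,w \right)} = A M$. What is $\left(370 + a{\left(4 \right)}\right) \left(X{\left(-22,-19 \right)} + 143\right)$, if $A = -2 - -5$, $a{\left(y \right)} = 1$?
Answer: $28567$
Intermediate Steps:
$A = 3$ ($A = -2 + 5 = 3$)
$X{\left(M,w \right)} = 3 M$
$\left(370 + a{\left(4 \right)}\right) \left(X{\left(-22,-19 \right)} + 143\right) = \left(370 + 1\right) \left(3 \left(-22\right) + 143\right) = 371 \left(-66 + 143\right) = 371 \cdot 77 = 28567$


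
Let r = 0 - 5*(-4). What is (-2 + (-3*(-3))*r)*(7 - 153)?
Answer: -25988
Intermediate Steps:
r = 20 (r = 0 - 1*(-20) = 0 + 20 = 20)
(-2 + (-3*(-3))*r)*(7 - 153) = (-2 - 3*(-3)*20)*(7 - 153) = (-2 + 9*20)*(-146) = (-2 + 180)*(-146) = 178*(-146) = -25988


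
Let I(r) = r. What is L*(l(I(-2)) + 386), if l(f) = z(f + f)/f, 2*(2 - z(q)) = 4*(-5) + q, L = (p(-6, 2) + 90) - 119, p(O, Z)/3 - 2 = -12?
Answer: -22361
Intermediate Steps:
p(O, Z) = -30 (p(O, Z) = 6 + 3*(-12) = 6 - 36 = -30)
L = -59 (L = (-30 + 90) - 119 = 60 - 119 = -59)
z(q) = 12 - q/2 (z(q) = 2 - (4*(-5) + q)/2 = 2 - (-20 + q)/2 = 2 + (10 - q/2) = 12 - q/2)
l(f) = (12 - f)/f (l(f) = (12 - (f + f)/2)/f = (12 - f)/f)
L*(l(I(-2)) + 386) = -59*((12 - 1*(-2))/(-2) + 386) = -59*(-(12 + 2)/2 + 386) = -59*(-½*14 + 386) = -59*(-7 + 386) = -59*379 = -22361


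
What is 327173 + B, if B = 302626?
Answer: 629799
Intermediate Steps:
327173 + B = 327173 + 302626 = 629799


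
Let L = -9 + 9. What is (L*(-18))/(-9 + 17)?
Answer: 0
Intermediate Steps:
L = 0
(L*(-18))/(-9 + 17) = (0*(-18))/(-9 + 17) = 0/8 = 0*(⅛) = 0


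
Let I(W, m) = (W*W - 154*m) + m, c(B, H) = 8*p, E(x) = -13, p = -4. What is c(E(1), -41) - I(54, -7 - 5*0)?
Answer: -4019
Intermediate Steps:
c(B, H) = -32 (c(B, H) = 8*(-4) = -32)
I(W, m) = W² - 153*m (I(W, m) = (W² - 154*m) + m = W² - 153*m)
c(E(1), -41) - I(54, -7 - 5*0) = -32 - (54² - 153*(-7 - 5*0)) = -32 - (2916 - 153*(-7 + 0)) = -32 - (2916 - 153*(-7)) = -32 - (2916 + 1071) = -32 - 1*3987 = -32 - 3987 = -4019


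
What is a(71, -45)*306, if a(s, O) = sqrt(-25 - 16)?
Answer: 306*I*sqrt(41) ≈ 1959.4*I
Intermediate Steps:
a(s, O) = I*sqrt(41) (a(s, O) = sqrt(-41) = I*sqrt(41))
a(71, -45)*306 = (I*sqrt(41))*306 = 306*I*sqrt(41)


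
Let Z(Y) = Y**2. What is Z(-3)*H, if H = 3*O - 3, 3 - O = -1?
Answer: 81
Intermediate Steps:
O = 4 (O = 3 - 1*(-1) = 3 + 1 = 4)
H = 9 (H = 3*4 - 3 = 12 - 3 = 9)
Z(-3)*H = (-3)**2*9 = 9*9 = 81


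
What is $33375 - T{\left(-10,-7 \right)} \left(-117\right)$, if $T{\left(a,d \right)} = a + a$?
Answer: $31035$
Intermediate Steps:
$T{\left(a,d \right)} = 2 a$
$33375 - T{\left(-10,-7 \right)} \left(-117\right) = 33375 - 2 \left(-10\right) \left(-117\right) = 33375 - \left(-20\right) \left(-117\right) = 33375 - 2340 = 31035$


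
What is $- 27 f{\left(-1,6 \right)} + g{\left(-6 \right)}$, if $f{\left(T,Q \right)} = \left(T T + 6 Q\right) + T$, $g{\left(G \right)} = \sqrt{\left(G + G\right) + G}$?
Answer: $-972 + 3 i \sqrt{2} \approx -972.0 + 4.2426 i$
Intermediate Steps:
$g{\left(G \right)} = \sqrt{3} \sqrt{G}$ ($g{\left(G \right)} = \sqrt{2 G + G} = \sqrt{3 G} = \sqrt{3} \sqrt{G}$)
$f{\left(T,Q \right)} = T + T^{2} + 6 Q$ ($f{\left(T,Q \right)} = \left(T^{2} + 6 Q\right) + T = T + T^{2} + 6 Q$)
$- 27 f{\left(-1,6 \right)} + g{\left(-6 \right)} = - 27 \left(-1 + \left(-1\right)^{2} + 6 \cdot 6\right) + \sqrt{3} \sqrt{-6} = - 27 \left(-1 + 1 + 36\right) + \sqrt{3} i \sqrt{6} = \left(-27\right) 36 + 3 i \sqrt{2} = -972 + 3 i \sqrt{2}$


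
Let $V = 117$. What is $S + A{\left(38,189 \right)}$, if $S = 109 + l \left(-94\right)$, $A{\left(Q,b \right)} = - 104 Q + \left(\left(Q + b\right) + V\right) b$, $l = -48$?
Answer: $65685$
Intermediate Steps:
$A{\left(Q,b \right)} = - 104 Q + b \left(117 + Q + b\right)$ ($A{\left(Q,b \right)} = - 104 Q + \left(\left(Q + b\right) + 117\right) b = - 104 Q + \left(117 + Q + b\right) b = - 104 Q + b \left(117 + Q + b\right)$)
$S = 4621$ ($S = 109 - -4512 = 109 + 4512 = 4621$)
$S + A{\left(38,189 \right)} = 4621 + \left(189^{2} - 3952 + 117 \cdot 189 + 38 \cdot 189\right) = 4621 + \left(35721 - 3952 + 22113 + 7182\right) = 4621 + 61064 = 65685$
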